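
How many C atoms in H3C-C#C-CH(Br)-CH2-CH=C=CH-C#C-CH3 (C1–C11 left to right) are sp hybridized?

C1: sp3
C2: sp ✓
C3: sp ✓
C4: sp3
C5: sp3
C6: sp2
C7: sp ✓
C8: sp2
C9: sp ✓
C10: sp ✓
C11: sp3
C2, C3, C7, C9, C10 → 5 sp carbons.

5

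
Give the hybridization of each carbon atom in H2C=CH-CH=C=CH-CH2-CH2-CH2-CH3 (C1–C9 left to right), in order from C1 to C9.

C1 sp2, C2 sp2, C3 sp2, C4 sp, C5 sp2, C6 sp3, C7 sp3, C8 sp3, C9 sp3

C1 is sp2: 3 σ bonds, plus one π bond, 3 electron-density regions.
C2 carries 3 σ bonds, plus one π bond, giving a steric number of 3, so it is sp2.
C3 — 3 σ bonds, plus one π bond. Steric number 3, so sp2.
C4: 2 σ bonds, plus two π bonds — 2 electron domains, sp.
C5 is sp2: 3 σ bonds, plus one π bond, 3 electron-density regions.
C6 (4 σ bonds) has steric number 4: sp3.
C7 (4 σ bonds) has steric number 4: sp3.
C8 carries 4 σ bonds, giving a steric number of 4, so it is sp3.
C9: 4 σ bonds; 4 regions of electron density → sp3.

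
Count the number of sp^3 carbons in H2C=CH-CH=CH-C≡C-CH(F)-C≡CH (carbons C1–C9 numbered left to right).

1

C1: sp2
C2: sp2
C3: sp2
C4: sp2
C5: sp
C6: sp
C7: sp3 ✓
C8: sp
C9: sp
C7 → 1 sp3 carbon.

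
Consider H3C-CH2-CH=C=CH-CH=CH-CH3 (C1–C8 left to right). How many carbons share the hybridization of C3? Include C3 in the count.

C3 is sp2 (one π bond).
C1: sp3
C2: sp3
C3: sp2 ✓
C4: sp
C5: sp2 ✓
C6: sp2 ✓
C7: sp2 ✓
C8: sp3
4 carbons are sp2.

4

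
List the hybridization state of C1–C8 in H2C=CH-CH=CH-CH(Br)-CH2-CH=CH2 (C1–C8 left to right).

C1: 3 σ bonds, plus one π bond — 3 electron domains, sp2.
C2: 3 σ bonds, plus one π bond — 3 electron domains, sp2.
C3 (3 σ bonds, plus one π bond) has steric number 3: sp2.
C4 is sp2: 3 σ bonds, plus one π bond, 3 electron-density regions.
C5 — 4 σ bonds. Steric number 4, so sp3.
C6: 4 σ bonds — 4 electron domains, sp3.
C7 — 3 σ bonds, plus one π bond. Steric number 3, so sp2.
C8: 3 σ bonds, plus one π bond; 3 regions of electron density → sp2.

C1 sp2, C2 sp2, C3 sp2, C4 sp2, C5 sp3, C6 sp3, C7 sp2, C8 sp2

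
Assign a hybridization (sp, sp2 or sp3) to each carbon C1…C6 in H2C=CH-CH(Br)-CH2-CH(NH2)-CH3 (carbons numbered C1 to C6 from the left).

C1 sp2, C2 sp2, C3 sp3, C4 sp3, C5 sp3, C6 sp3

C1: 3 σ bonds, plus one π bond — 3 electron domains, sp2.
C2 is sp2: 3 σ bonds, plus one π bond, 3 electron-density regions.
C3 — 4 σ bonds. Steric number 4, so sp3.
C4: 4 σ bonds; 4 regions of electron density → sp3.
C5 (4 σ bonds) has steric number 4: sp3.
C6 carries 4 σ bonds, giving a steric number of 4, so it is sp3.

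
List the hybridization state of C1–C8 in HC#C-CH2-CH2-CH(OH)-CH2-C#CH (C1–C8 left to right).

C1: 2 σ bonds, plus two π bonds; 2 regions of electron density → sp.
C2 has 2 σ bonds, plus two π bonds: steric number 2 → sp.
C3 — 4 σ bonds. Steric number 4, so sp3.
C4: 4 σ bonds; 4 regions of electron density → sp3.
C5 carries 4 σ bonds, giving a steric number of 4, so it is sp3.
C6: 4 σ bonds; 4 regions of electron density → sp3.
C7 carries 2 σ bonds, plus two π bonds, giving a steric number of 2, so it is sp.
C8: 2 σ bonds, plus two π bonds — 2 electron domains, sp.

C1 sp, C2 sp, C3 sp3, C4 sp3, C5 sp3, C6 sp3, C7 sp, C8 sp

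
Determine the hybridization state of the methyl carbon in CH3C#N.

The methyl carbon: 4 σ bonds — 4 electron domains, sp3.

sp^3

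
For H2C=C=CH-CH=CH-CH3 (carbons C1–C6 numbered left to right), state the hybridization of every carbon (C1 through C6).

C1 sp2, C2 sp, C3 sp2, C4 sp2, C5 sp2, C6 sp3

C1 has 3 σ bonds, plus one π bond: steric number 3 → sp2.
C2: 2 σ bonds, plus two π bonds; 2 regions of electron density → sp.
C3 — 3 σ bonds, plus one π bond. Steric number 3, so sp2.
C4: 3 σ bonds, plus one π bond; 3 regions of electron density → sp2.
C5: 3 σ bonds, plus one π bond — 3 electron domains, sp2.
C6 carries 4 σ bonds, giving a steric number of 4, so it is sp3.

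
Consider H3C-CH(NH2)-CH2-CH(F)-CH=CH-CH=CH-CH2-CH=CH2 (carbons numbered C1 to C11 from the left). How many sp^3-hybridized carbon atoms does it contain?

5

C1: sp3 ✓
C2: sp3 ✓
C3: sp3 ✓
C4: sp3 ✓
C5: sp2
C6: sp2
C7: sp2
C8: sp2
C9: sp3 ✓
C10: sp2
C11: sp2
C1, C2, C3, C4, C9 → 5 sp3 carbons.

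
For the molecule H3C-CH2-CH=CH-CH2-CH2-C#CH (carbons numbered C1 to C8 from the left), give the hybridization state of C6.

sp^3

C6: 4 σ bonds — 4 electron domains, sp3.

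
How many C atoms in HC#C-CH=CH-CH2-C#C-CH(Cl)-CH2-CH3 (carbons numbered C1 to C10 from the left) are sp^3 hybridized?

C1: sp
C2: sp
C3: sp2
C4: sp2
C5: sp3 ✓
C6: sp
C7: sp
C8: sp3 ✓
C9: sp3 ✓
C10: sp3 ✓
C5, C8, C9, C10 → 4 sp3 carbons.

4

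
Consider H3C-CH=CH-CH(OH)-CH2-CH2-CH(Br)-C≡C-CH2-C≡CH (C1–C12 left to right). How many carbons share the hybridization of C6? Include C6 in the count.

6

C6 is sp3 (only σ bonds).
C1: sp3 ✓
C2: sp2
C3: sp2
C4: sp3 ✓
C5: sp3 ✓
C6: sp3 ✓
C7: sp3 ✓
C8: sp
C9: sp
C10: sp3 ✓
C11: sp
C12: sp
6 carbons are sp3.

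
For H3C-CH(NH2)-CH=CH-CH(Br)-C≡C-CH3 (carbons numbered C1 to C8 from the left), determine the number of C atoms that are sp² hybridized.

2

C1: sp3
C2: sp3
C3: sp2 ✓
C4: sp2 ✓
C5: sp3
C6: sp
C7: sp
C8: sp3
C3, C4 → 2 sp2 carbons.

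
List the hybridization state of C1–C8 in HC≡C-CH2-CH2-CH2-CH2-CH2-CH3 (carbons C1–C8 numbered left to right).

C1 sp, C2 sp, C3 sp3, C4 sp3, C5 sp3, C6 sp3, C7 sp3, C8 sp3

C1 is sp: 2 σ bonds, plus two π bonds, 2 electron-density regions.
C2 has 2 σ bonds, plus two π bonds: steric number 2 → sp.
C3 has 4 σ bonds: steric number 4 → sp3.
C4: 4 σ bonds; 4 regions of electron density → sp3.
C5 carries 4 σ bonds, giving a steric number of 4, so it is sp3.
C6 — 4 σ bonds. Steric number 4, so sp3.
C7 carries 4 σ bonds, giving a steric number of 4, so it is sp3.
C8: 4 σ bonds — 4 electron domains, sp3.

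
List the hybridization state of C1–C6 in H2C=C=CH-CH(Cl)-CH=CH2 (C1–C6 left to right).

C1 sp2, C2 sp, C3 sp2, C4 sp3, C5 sp2, C6 sp2

C1 — 3 σ bonds, plus one π bond. Steric number 3, so sp2.
C2: 2 σ bonds, plus two π bonds; 2 regions of electron density → sp.
C3 has 3 σ bonds, plus one π bond: steric number 3 → sp2.
C4 (4 σ bonds) has steric number 4: sp3.
C5: 3 σ bonds, plus one π bond — 3 electron domains, sp2.
C6: 3 σ bonds, plus one π bond; 3 regions of electron density → sp2.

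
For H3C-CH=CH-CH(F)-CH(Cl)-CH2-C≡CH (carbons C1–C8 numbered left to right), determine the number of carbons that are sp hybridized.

2

C1: sp3
C2: sp2
C3: sp2
C4: sp3
C5: sp3
C6: sp3
C7: sp ✓
C8: sp ✓
C7, C8 → 2 sp carbons.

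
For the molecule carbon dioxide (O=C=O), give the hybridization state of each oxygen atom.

One σ bond + two lone pairs = steric number 3 → sp2.

sp²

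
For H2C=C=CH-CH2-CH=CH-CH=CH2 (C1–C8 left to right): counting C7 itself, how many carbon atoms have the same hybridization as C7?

6

C7 is sp2 (one π bond).
C1: sp2 ✓
C2: sp
C3: sp2 ✓
C4: sp3
C5: sp2 ✓
C6: sp2 ✓
C7: sp2 ✓
C8: sp2 ✓
6 carbons are sp2.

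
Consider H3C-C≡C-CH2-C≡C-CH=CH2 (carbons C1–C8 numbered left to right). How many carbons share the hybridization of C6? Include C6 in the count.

4

C6 is sp (two π bonds).
C1: sp3
C2: sp ✓
C3: sp ✓
C4: sp3
C5: sp ✓
C6: sp ✓
C7: sp2
C8: sp2
4 carbons are sp.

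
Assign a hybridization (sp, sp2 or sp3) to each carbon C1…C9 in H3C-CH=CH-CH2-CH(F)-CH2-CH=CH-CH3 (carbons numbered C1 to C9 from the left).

C1: 4 σ bonds — 4 electron domains, sp3.
C2 — 3 σ bonds, plus one π bond. Steric number 3, so sp2.
C3 has 3 σ bonds, plus one π bond: steric number 3 → sp2.
C4 — 4 σ bonds. Steric number 4, so sp3.
C5 — 4 σ bonds. Steric number 4, so sp3.
C6 (4 σ bonds) has steric number 4: sp3.
C7 carries 3 σ bonds, plus one π bond, giving a steric number of 3, so it is sp2.
C8: 3 σ bonds, plus one π bond — 3 electron domains, sp2.
C9: 4 σ bonds — 4 electron domains, sp3.

C1 sp3, C2 sp2, C3 sp2, C4 sp3, C5 sp3, C6 sp3, C7 sp2, C8 sp2, C9 sp3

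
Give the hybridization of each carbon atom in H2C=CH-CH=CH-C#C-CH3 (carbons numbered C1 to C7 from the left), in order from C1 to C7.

C1: 3 σ bonds, plus one π bond — 3 electron domains, sp2.
C2 (3 σ bonds, plus one π bond) has steric number 3: sp2.
C3 — 3 σ bonds, plus one π bond. Steric number 3, so sp2.
C4 (3 σ bonds, plus one π bond) has steric number 3: sp2.
C5 carries 2 σ bonds, plus two π bonds, giving a steric number of 2, so it is sp.
C6 has 2 σ bonds, plus two π bonds: steric number 2 → sp.
C7: 4 σ bonds — 4 electron domains, sp3.

C1 sp2, C2 sp2, C3 sp2, C4 sp2, C5 sp, C6 sp, C7 sp3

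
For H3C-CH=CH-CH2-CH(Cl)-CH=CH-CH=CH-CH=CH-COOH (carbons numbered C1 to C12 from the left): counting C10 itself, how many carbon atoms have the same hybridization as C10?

9

C10 is sp2 (one π bond).
C1: sp3
C2: sp2 ✓
C3: sp2 ✓
C4: sp3
C5: sp3
C6: sp2 ✓
C7: sp2 ✓
C8: sp2 ✓
C9: sp2 ✓
C10: sp2 ✓
C11: sp2 ✓
C12: sp2 ✓
9 carbons are sp2.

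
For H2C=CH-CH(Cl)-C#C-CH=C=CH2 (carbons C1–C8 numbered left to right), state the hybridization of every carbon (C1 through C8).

C1 (3 σ bonds, plus one π bond) has steric number 3: sp2.
C2: 3 σ bonds, plus one π bond; 3 regions of electron density → sp2.
C3 is sp3: 4 σ bonds, 4 electron-density regions.
C4 is sp: 2 σ bonds, plus two π bonds, 2 electron-density regions.
C5: 2 σ bonds, plus two π bonds — 2 electron domains, sp.
C6 carries 3 σ bonds, plus one π bond, giving a steric number of 3, so it is sp2.
C7 has 2 σ bonds, plus two π bonds: steric number 2 → sp.
C8 — 3 σ bonds, plus one π bond. Steric number 3, so sp2.

C1 sp2, C2 sp2, C3 sp3, C4 sp, C5 sp, C6 sp2, C7 sp, C8 sp2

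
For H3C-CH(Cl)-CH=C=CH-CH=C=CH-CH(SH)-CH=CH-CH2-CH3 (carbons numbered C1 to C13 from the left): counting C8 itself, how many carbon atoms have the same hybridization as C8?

6

C8 is sp2 (one π bond).
C1: sp3
C2: sp3
C3: sp2 ✓
C4: sp
C5: sp2 ✓
C6: sp2 ✓
C7: sp
C8: sp2 ✓
C9: sp3
C10: sp2 ✓
C11: sp2 ✓
C12: sp3
C13: sp3
6 carbons are sp2.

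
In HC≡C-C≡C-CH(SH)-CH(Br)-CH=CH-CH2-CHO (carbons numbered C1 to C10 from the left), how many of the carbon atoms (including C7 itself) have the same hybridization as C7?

3

C7 is sp2 (one π bond).
C1: sp
C2: sp
C3: sp
C4: sp
C5: sp3
C6: sp3
C7: sp2 ✓
C8: sp2 ✓
C9: sp3
C10: sp2 ✓
3 carbons are sp2.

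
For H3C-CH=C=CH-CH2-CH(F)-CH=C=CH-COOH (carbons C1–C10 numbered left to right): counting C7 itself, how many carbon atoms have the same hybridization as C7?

5

C7 is sp2 (one π bond).
C1: sp3
C2: sp2 ✓
C3: sp
C4: sp2 ✓
C5: sp3
C6: sp3
C7: sp2 ✓
C8: sp
C9: sp2 ✓
C10: sp2 ✓
5 carbons are sp2.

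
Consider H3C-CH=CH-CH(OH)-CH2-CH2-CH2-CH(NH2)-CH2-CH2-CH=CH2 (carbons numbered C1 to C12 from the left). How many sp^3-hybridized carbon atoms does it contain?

C1: sp3 ✓
C2: sp2
C3: sp2
C4: sp3 ✓
C5: sp3 ✓
C6: sp3 ✓
C7: sp3 ✓
C8: sp3 ✓
C9: sp3 ✓
C10: sp3 ✓
C11: sp2
C12: sp2
C1, C4, C5, C6, C7, C8, C9, C10 → 8 sp3 carbons.

8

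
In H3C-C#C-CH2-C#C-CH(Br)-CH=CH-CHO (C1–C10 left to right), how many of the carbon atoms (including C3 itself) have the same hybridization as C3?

4

C3 is sp (two π bonds).
C1: sp3
C2: sp ✓
C3: sp ✓
C4: sp3
C5: sp ✓
C6: sp ✓
C7: sp3
C8: sp2
C9: sp2
C10: sp2
4 carbons are sp.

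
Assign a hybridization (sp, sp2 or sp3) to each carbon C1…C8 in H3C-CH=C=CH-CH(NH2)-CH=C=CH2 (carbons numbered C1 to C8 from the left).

C1 sp3, C2 sp2, C3 sp, C4 sp2, C5 sp3, C6 sp2, C7 sp, C8 sp2

C1 — 4 σ bonds. Steric number 4, so sp3.
C2 has 3 σ bonds, plus one π bond: steric number 3 → sp2.
C3 is sp: 2 σ bonds, plus two π bonds, 2 electron-density regions.
C4 has 3 σ bonds, plus one π bond: steric number 3 → sp2.
C5 — 4 σ bonds. Steric number 4, so sp3.
C6 is sp2: 3 σ bonds, plus one π bond, 3 electron-density regions.
C7 is sp: 2 σ bonds, plus two π bonds, 2 electron-density regions.
C8 — 3 σ bonds, plus one π bond. Steric number 3, so sp2.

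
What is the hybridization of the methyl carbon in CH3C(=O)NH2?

The methyl carbon carries 4 σ bonds, giving a steric number of 4, so it is sp3.

sp3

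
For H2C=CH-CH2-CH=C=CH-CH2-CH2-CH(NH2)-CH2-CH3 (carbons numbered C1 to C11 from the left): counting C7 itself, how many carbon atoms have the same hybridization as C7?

6

C7 is sp3 (only σ bonds).
C1: sp2
C2: sp2
C3: sp3 ✓
C4: sp2
C5: sp
C6: sp2
C7: sp3 ✓
C8: sp3 ✓
C9: sp3 ✓
C10: sp3 ✓
C11: sp3 ✓
6 carbons are sp3.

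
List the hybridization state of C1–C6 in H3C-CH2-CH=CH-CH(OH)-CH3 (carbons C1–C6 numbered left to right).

C1: 4 σ bonds — 4 electron domains, sp3.
C2 carries 4 σ bonds, giving a steric number of 4, so it is sp3.
C3 is sp2: 3 σ bonds, plus one π bond, 3 electron-density regions.
C4 (3 σ bonds, plus one π bond) has steric number 3: sp2.
C5 has 4 σ bonds: steric number 4 → sp3.
C6 carries 4 σ bonds, giving a steric number of 4, so it is sp3.

C1 sp3, C2 sp3, C3 sp2, C4 sp2, C5 sp3, C6 sp3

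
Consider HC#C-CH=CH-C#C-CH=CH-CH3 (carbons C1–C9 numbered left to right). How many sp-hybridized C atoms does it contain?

4

C1: sp ✓
C2: sp ✓
C3: sp2
C4: sp2
C5: sp ✓
C6: sp ✓
C7: sp2
C8: sp2
C9: sp3
C1, C2, C5, C6 → 4 sp carbons.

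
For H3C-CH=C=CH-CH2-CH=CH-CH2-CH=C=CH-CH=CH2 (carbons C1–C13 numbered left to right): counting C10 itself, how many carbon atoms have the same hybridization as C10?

2

C10 is sp (two π bonds).
C1: sp3
C2: sp2
C3: sp ✓
C4: sp2
C5: sp3
C6: sp2
C7: sp2
C8: sp3
C9: sp2
C10: sp ✓
C11: sp2
C12: sp2
C13: sp2
2 carbons are sp.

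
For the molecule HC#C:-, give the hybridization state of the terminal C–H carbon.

sp

The terminal C–H carbon: 2 σ bonds, plus two π bonds; 2 regions of electron density → sp.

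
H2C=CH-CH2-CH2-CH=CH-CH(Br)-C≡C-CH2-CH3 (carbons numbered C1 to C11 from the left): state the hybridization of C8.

C8: 2 σ bonds, plus two π bonds; 2 regions of electron density → sp.

sp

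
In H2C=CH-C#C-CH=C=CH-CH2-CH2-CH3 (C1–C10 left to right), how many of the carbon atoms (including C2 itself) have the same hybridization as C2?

C2 is sp2 (one π bond).
C1: sp2 ✓
C2: sp2 ✓
C3: sp
C4: sp
C5: sp2 ✓
C6: sp
C7: sp2 ✓
C8: sp3
C9: sp3
C10: sp3
4 carbons are sp2.

4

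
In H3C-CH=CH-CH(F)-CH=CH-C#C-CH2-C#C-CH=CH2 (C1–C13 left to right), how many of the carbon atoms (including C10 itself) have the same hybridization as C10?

C10 is sp (two π bonds).
C1: sp3
C2: sp2
C3: sp2
C4: sp3
C5: sp2
C6: sp2
C7: sp ✓
C8: sp ✓
C9: sp3
C10: sp ✓
C11: sp ✓
C12: sp2
C13: sp2
4 carbons are sp.

4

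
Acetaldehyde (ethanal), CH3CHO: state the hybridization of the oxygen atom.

The oxygen atom (1 σ bond and 2 lone pairs, plus one π bond) has steric number 3: sp2.

sp²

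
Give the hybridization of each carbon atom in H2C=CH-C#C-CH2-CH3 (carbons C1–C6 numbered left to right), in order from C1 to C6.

C1 carries 3 σ bonds, plus one π bond, giving a steric number of 3, so it is sp2.
C2: 3 σ bonds, plus one π bond; 3 regions of electron density → sp2.
C3 carries 2 σ bonds, plus two π bonds, giving a steric number of 2, so it is sp.
C4 (2 σ bonds, plus two π bonds) has steric number 2: sp.
C5 (4 σ bonds) has steric number 4: sp3.
C6 carries 4 σ bonds, giving a steric number of 4, so it is sp3.

C1 sp2, C2 sp2, C3 sp, C4 sp, C5 sp3, C6 sp3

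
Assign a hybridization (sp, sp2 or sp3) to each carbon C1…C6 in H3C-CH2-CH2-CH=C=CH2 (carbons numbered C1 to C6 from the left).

C1: 4 σ bonds — 4 electron domains, sp3.
C2 (4 σ bonds) has steric number 4: sp3.
C3 (4 σ bonds) has steric number 4: sp3.
C4: 3 σ bonds, plus one π bond — 3 electron domains, sp2.
C5: 2 σ bonds, plus two π bonds — 2 electron domains, sp.
C6: 3 σ bonds, plus one π bond; 3 regions of electron density → sp2.

C1 sp3, C2 sp3, C3 sp3, C4 sp2, C5 sp, C6 sp2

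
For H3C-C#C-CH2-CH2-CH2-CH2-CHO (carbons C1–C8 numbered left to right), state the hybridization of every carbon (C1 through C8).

C1 sp3, C2 sp, C3 sp, C4 sp3, C5 sp3, C6 sp3, C7 sp3, C8 sp2

C1 is sp3: 4 σ bonds, 4 electron-density regions.
C2 — 2 σ bonds, plus two π bonds. Steric number 2, so sp.
C3 is sp: 2 σ bonds, plus two π bonds, 2 electron-density regions.
C4: 4 σ bonds — 4 electron domains, sp3.
C5 carries 4 σ bonds, giving a steric number of 4, so it is sp3.
C6 has 4 σ bonds: steric number 4 → sp3.
C7 is sp3: 4 σ bonds, 4 electron-density regions.
C8: 3 σ bonds, plus one π bond; 3 regions of electron density → sp2.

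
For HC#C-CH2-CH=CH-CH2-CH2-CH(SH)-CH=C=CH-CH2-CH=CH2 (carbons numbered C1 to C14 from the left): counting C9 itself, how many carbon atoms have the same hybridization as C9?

6

C9 is sp2 (one π bond).
C1: sp
C2: sp
C3: sp3
C4: sp2 ✓
C5: sp2 ✓
C6: sp3
C7: sp3
C8: sp3
C9: sp2 ✓
C10: sp
C11: sp2 ✓
C12: sp3
C13: sp2 ✓
C14: sp2 ✓
6 carbons are sp2.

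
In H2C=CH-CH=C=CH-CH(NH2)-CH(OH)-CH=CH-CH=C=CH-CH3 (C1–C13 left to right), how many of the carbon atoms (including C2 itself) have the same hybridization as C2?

8

C2 is sp2 (one π bond).
C1: sp2 ✓
C2: sp2 ✓
C3: sp2 ✓
C4: sp
C5: sp2 ✓
C6: sp3
C7: sp3
C8: sp2 ✓
C9: sp2 ✓
C10: sp2 ✓
C11: sp
C12: sp2 ✓
C13: sp3
8 carbons are sp2.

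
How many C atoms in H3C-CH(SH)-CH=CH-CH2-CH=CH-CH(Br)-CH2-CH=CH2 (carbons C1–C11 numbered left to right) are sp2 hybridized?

6

C1: sp3
C2: sp3
C3: sp2 ✓
C4: sp2 ✓
C5: sp3
C6: sp2 ✓
C7: sp2 ✓
C8: sp3
C9: sp3
C10: sp2 ✓
C11: sp2 ✓
C3, C4, C6, C7, C10, C11 → 6 sp2 carbons.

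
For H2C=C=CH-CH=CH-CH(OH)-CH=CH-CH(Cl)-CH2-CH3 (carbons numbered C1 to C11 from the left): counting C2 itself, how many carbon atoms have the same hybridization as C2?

1

C2 is sp (two π bonds).
C1: sp2
C2: sp ✓
C3: sp2
C4: sp2
C5: sp2
C6: sp3
C7: sp2
C8: sp2
C9: sp3
C10: sp3
C11: sp3
1 carbon is sp.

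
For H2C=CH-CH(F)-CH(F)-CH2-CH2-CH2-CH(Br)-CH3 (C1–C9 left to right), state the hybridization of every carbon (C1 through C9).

C1 is sp2: 3 σ bonds, plus one π bond, 3 electron-density regions.
C2: 3 σ bonds, plus one π bond — 3 electron domains, sp2.
C3 (4 σ bonds) has steric number 4: sp3.
C4 (4 σ bonds) has steric number 4: sp3.
C5: 4 σ bonds — 4 electron domains, sp3.
C6 has 4 σ bonds: steric number 4 → sp3.
C7 — 4 σ bonds. Steric number 4, so sp3.
C8: 4 σ bonds — 4 electron domains, sp3.
C9 (4 σ bonds) has steric number 4: sp3.

C1 sp2, C2 sp2, C3 sp3, C4 sp3, C5 sp3, C6 sp3, C7 sp3, C8 sp3, C9 sp3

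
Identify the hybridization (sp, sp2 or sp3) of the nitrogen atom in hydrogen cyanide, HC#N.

sp

The nitrogen atom — 1 σ bond and 1 lone pair, plus two π bonds. Steric number 2, so sp.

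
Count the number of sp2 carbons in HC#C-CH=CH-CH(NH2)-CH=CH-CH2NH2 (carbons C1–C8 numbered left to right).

C1: sp
C2: sp
C3: sp2 ✓
C4: sp2 ✓
C5: sp3
C6: sp2 ✓
C7: sp2 ✓
C8: sp3
C3, C4, C6, C7 → 4 sp2 carbons.

4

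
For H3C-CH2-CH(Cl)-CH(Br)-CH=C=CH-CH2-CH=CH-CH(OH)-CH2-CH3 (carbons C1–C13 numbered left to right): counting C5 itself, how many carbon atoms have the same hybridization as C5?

4

C5 is sp2 (one π bond).
C1: sp3
C2: sp3
C3: sp3
C4: sp3
C5: sp2 ✓
C6: sp
C7: sp2 ✓
C8: sp3
C9: sp2 ✓
C10: sp2 ✓
C11: sp3
C12: sp3
C13: sp3
4 carbons are sp2.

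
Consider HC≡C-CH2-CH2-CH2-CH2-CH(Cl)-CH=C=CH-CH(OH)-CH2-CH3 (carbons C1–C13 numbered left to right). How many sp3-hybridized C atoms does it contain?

8

C1: sp
C2: sp
C3: sp3 ✓
C4: sp3 ✓
C5: sp3 ✓
C6: sp3 ✓
C7: sp3 ✓
C8: sp2
C9: sp
C10: sp2
C11: sp3 ✓
C12: sp3 ✓
C13: sp3 ✓
C3, C4, C5, C6, C7, C11, C12, C13 → 8 sp3 carbons.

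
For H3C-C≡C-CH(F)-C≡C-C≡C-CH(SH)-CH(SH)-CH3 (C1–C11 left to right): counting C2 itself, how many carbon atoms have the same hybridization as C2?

6

C2 is sp (two π bonds).
C1: sp3
C2: sp ✓
C3: sp ✓
C4: sp3
C5: sp ✓
C6: sp ✓
C7: sp ✓
C8: sp ✓
C9: sp3
C10: sp3
C11: sp3
6 carbons are sp.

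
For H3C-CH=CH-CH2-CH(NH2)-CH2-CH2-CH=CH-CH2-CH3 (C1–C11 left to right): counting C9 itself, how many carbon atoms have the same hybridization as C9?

C9 is sp2 (one π bond).
C1: sp3
C2: sp2 ✓
C3: sp2 ✓
C4: sp3
C5: sp3
C6: sp3
C7: sp3
C8: sp2 ✓
C9: sp2 ✓
C10: sp3
C11: sp3
4 carbons are sp2.

4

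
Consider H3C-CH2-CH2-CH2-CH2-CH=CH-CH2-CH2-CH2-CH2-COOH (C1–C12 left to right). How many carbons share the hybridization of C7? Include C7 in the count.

3

C7 is sp2 (one π bond).
C1: sp3
C2: sp3
C3: sp3
C4: sp3
C5: sp3
C6: sp2 ✓
C7: sp2 ✓
C8: sp3
C9: sp3
C10: sp3
C11: sp3
C12: sp2 ✓
3 carbons are sp2.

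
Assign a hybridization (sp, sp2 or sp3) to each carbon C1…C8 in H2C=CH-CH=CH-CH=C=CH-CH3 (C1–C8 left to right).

C1 sp2, C2 sp2, C3 sp2, C4 sp2, C5 sp2, C6 sp, C7 sp2, C8 sp3

C1: 3 σ bonds, plus one π bond — 3 electron domains, sp2.
C2: 3 σ bonds, plus one π bond; 3 regions of electron density → sp2.
C3 carries 3 σ bonds, plus one π bond, giving a steric number of 3, so it is sp2.
C4 (3 σ bonds, plus one π bond) has steric number 3: sp2.
C5 has 3 σ bonds, plus one π bond: steric number 3 → sp2.
C6: 2 σ bonds, plus two π bonds — 2 electron domains, sp.
C7: 3 σ bonds, plus one π bond; 3 regions of electron density → sp2.
C8: 4 σ bonds — 4 electron domains, sp3.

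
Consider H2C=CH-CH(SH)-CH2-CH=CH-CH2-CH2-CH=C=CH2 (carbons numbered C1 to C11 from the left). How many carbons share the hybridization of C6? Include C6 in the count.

C6 is sp2 (one π bond).
C1: sp2 ✓
C2: sp2 ✓
C3: sp3
C4: sp3
C5: sp2 ✓
C6: sp2 ✓
C7: sp3
C8: sp3
C9: sp2 ✓
C10: sp
C11: sp2 ✓
6 carbons are sp2.

6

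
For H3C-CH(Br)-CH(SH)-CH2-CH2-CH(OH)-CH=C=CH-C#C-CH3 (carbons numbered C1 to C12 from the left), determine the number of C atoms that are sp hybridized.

3

C1: sp3
C2: sp3
C3: sp3
C4: sp3
C5: sp3
C6: sp3
C7: sp2
C8: sp ✓
C9: sp2
C10: sp ✓
C11: sp ✓
C12: sp3
C8, C10, C11 → 3 sp carbons.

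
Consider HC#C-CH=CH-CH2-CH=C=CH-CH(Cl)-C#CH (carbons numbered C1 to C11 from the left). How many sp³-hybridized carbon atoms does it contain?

2

C1: sp
C2: sp
C3: sp2
C4: sp2
C5: sp3 ✓
C6: sp2
C7: sp
C8: sp2
C9: sp3 ✓
C10: sp
C11: sp
C5, C9 → 2 sp3 carbons.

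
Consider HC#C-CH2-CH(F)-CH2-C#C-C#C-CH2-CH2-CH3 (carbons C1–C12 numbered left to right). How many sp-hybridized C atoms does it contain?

C1: sp ✓
C2: sp ✓
C3: sp3
C4: sp3
C5: sp3
C6: sp ✓
C7: sp ✓
C8: sp ✓
C9: sp ✓
C10: sp3
C11: sp3
C12: sp3
C1, C2, C6, C7, C8, C9 → 6 sp carbons.

6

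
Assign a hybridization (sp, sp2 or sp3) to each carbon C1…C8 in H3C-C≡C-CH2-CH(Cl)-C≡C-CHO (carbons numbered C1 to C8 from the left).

C1 is sp3: 4 σ bonds, 4 electron-density regions.
C2: 2 σ bonds, plus two π bonds — 2 electron domains, sp.
C3 has 2 σ bonds, plus two π bonds: steric number 2 → sp.
C4 — 4 σ bonds. Steric number 4, so sp3.
C5 carries 4 σ bonds, giving a steric number of 4, so it is sp3.
C6 carries 2 σ bonds, plus two π bonds, giving a steric number of 2, so it is sp.
C7 carries 2 σ bonds, plus two π bonds, giving a steric number of 2, so it is sp.
C8 carries 3 σ bonds, plus one π bond, giving a steric number of 3, so it is sp2.

C1 sp3, C2 sp, C3 sp, C4 sp3, C5 sp3, C6 sp, C7 sp, C8 sp2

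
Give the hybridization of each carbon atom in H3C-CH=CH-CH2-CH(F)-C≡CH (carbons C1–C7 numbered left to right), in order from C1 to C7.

C1 sp3, C2 sp2, C3 sp2, C4 sp3, C5 sp3, C6 sp, C7 sp

C1 — 4 σ bonds. Steric number 4, so sp3.
C2 (3 σ bonds, plus one π bond) has steric number 3: sp2.
C3 — 3 σ bonds, plus one π bond. Steric number 3, so sp2.
C4 — 4 σ bonds. Steric number 4, so sp3.
C5 (4 σ bonds) has steric number 4: sp3.
C6 — 2 σ bonds, plus two π bonds. Steric number 2, so sp.
C7 has 2 σ bonds, plus two π bonds: steric number 2 → sp.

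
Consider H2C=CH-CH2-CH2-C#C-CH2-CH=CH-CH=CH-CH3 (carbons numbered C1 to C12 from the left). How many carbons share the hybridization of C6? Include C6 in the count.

2

C6 is sp (two π bonds).
C1: sp2
C2: sp2
C3: sp3
C4: sp3
C5: sp ✓
C6: sp ✓
C7: sp3
C8: sp2
C9: sp2
C10: sp2
C11: sp2
C12: sp3
2 carbons are sp.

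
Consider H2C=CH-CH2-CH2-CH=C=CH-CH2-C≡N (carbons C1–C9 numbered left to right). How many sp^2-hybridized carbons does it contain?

C1: sp2 ✓
C2: sp2 ✓
C3: sp3
C4: sp3
C5: sp2 ✓
C6: sp
C7: sp2 ✓
C8: sp3
C9: sp
C1, C2, C5, C7 → 4 sp2 carbons.

4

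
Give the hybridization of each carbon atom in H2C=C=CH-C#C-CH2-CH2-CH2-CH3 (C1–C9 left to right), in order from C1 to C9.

C1 carries 3 σ bonds, plus one π bond, giving a steric number of 3, so it is sp2.
C2 has 2 σ bonds, plus two π bonds: steric number 2 → sp.
C3: 3 σ bonds, plus one π bond; 3 regions of electron density → sp2.
C4 carries 2 σ bonds, plus two π bonds, giving a steric number of 2, so it is sp.
C5 (2 σ bonds, plus two π bonds) has steric number 2: sp.
C6: 4 σ bonds; 4 regions of electron density → sp3.
C7 has 4 σ bonds: steric number 4 → sp3.
C8: 4 σ bonds — 4 electron domains, sp3.
C9 — 4 σ bonds. Steric number 4, so sp3.

C1 sp2, C2 sp, C3 sp2, C4 sp, C5 sp, C6 sp3, C7 sp3, C8 sp3, C9 sp3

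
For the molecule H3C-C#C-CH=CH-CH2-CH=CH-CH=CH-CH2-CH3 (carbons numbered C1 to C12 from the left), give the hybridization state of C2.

C2 has 2 σ bonds, plus two π bonds: steric number 2 → sp.

sp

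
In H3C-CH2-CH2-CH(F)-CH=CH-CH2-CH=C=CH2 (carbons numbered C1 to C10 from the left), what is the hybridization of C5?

C5 is sp2: 3 σ bonds, plus one π bond, 3 electron-density regions.

sp^2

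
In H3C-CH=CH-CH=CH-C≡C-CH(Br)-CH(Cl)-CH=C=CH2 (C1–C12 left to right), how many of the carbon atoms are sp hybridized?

3

C1: sp3
C2: sp2
C3: sp2
C4: sp2
C5: sp2
C6: sp ✓
C7: sp ✓
C8: sp3
C9: sp3
C10: sp2
C11: sp ✓
C12: sp2
C6, C7, C11 → 3 sp carbons.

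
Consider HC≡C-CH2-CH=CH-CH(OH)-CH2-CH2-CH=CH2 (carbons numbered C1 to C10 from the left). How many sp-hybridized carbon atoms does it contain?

2

C1: sp ✓
C2: sp ✓
C3: sp3
C4: sp2
C5: sp2
C6: sp3
C7: sp3
C8: sp3
C9: sp2
C10: sp2
C1, C2 → 2 sp carbons.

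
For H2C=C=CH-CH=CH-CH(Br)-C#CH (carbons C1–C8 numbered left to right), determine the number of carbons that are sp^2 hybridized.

C1: sp2 ✓
C2: sp
C3: sp2 ✓
C4: sp2 ✓
C5: sp2 ✓
C6: sp3
C7: sp
C8: sp
C1, C3, C4, C5 → 4 sp2 carbons.

4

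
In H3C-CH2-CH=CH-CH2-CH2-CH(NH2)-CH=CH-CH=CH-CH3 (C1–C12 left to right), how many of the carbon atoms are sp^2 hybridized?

6

C1: sp3
C2: sp3
C3: sp2 ✓
C4: sp2 ✓
C5: sp3
C6: sp3
C7: sp3
C8: sp2 ✓
C9: sp2 ✓
C10: sp2 ✓
C11: sp2 ✓
C12: sp3
C3, C4, C8, C9, C10, C11 → 6 sp2 carbons.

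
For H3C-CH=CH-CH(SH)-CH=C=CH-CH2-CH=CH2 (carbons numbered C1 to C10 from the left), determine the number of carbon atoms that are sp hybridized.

1

C1: sp3
C2: sp2
C3: sp2
C4: sp3
C5: sp2
C6: sp ✓
C7: sp2
C8: sp3
C9: sp2
C10: sp2
C6 → 1 sp carbon.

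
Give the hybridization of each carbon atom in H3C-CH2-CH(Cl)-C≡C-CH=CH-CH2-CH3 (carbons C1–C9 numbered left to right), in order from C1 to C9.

C1 sp3, C2 sp3, C3 sp3, C4 sp, C5 sp, C6 sp2, C7 sp2, C8 sp3, C9 sp3

C1 is sp3: 4 σ bonds, 4 electron-density regions.
C2: 4 σ bonds; 4 regions of electron density → sp3.
C3: 4 σ bonds — 4 electron domains, sp3.
C4: 2 σ bonds, plus two π bonds — 2 electron domains, sp.
C5: 2 σ bonds, plus two π bonds — 2 electron domains, sp.
C6 is sp2: 3 σ bonds, plus one π bond, 3 electron-density regions.
C7 has 3 σ bonds, plus one π bond: steric number 3 → sp2.
C8 is sp3: 4 σ bonds, 4 electron-density regions.
C9: 4 σ bonds — 4 electron domains, sp3.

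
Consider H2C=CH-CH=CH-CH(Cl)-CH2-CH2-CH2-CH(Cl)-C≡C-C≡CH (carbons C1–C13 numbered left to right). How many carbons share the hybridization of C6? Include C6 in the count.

C6 is sp3 (only σ bonds).
C1: sp2
C2: sp2
C3: sp2
C4: sp2
C5: sp3 ✓
C6: sp3 ✓
C7: sp3 ✓
C8: sp3 ✓
C9: sp3 ✓
C10: sp
C11: sp
C12: sp
C13: sp
5 carbons are sp3.

5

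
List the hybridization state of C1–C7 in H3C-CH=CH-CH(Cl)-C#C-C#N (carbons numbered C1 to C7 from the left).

C1 has 4 σ bonds: steric number 4 → sp3.
C2: 3 σ bonds, plus one π bond; 3 regions of electron density → sp2.
C3 (3 σ bonds, plus one π bond) has steric number 3: sp2.
C4 has 4 σ bonds: steric number 4 → sp3.
C5 — 2 σ bonds, plus two π bonds. Steric number 2, so sp.
C6 has 2 σ bonds, plus two π bonds: steric number 2 → sp.
C7 is sp: 2 σ bonds, plus two π bonds, 2 electron-density regions.

C1 sp3, C2 sp2, C3 sp2, C4 sp3, C5 sp, C6 sp, C7 sp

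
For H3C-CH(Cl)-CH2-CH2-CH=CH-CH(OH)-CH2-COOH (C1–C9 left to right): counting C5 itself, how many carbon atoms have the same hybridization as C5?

3

C5 is sp2 (one π bond).
C1: sp3
C2: sp3
C3: sp3
C4: sp3
C5: sp2 ✓
C6: sp2 ✓
C7: sp3
C8: sp3
C9: sp2 ✓
3 carbons are sp2.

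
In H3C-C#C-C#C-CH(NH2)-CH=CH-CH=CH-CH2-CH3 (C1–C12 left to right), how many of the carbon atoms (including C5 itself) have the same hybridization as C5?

4

C5 is sp (two π bonds).
C1: sp3
C2: sp ✓
C3: sp ✓
C4: sp ✓
C5: sp ✓
C6: sp3
C7: sp2
C8: sp2
C9: sp2
C10: sp2
C11: sp3
C12: sp3
4 carbons are sp.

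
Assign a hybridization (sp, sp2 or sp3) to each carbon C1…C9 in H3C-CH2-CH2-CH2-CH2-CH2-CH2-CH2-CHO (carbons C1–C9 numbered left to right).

C1 sp3, C2 sp3, C3 sp3, C4 sp3, C5 sp3, C6 sp3, C7 sp3, C8 sp3, C9 sp2

C1 (4 σ bonds) has steric number 4: sp3.
C2 carries 4 σ bonds, giving a steric number of 4, so it is sp3.
C3 — 4 σ bonds. Steric number 4, so sp3.
C4: 4 σ bonds — 4 electron domains, sp3.
C5 — 4 σ bonds. Steric number 4, so sp3.
C6 carries 4 σ bonds, giving a steric number of 4, so it is sp3.
C7 is sp3: 4 σ bonds, 4 electron-density regions.
C8: 4 σ bonds — 4 electron domains, sp3.
C9 carries 3 σ bonds, plus one π bond, giving a steric number of 3, so it is sp2.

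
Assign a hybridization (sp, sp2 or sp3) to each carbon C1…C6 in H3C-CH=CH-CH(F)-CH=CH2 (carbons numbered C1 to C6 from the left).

C1 has 4 σ bonds: steric number 4 → sp3.
C2 (3 σ bonds, plus one π bond) has steric number 3: sp2.
C3 (3 σ bonds, plus one π bond) has steric number 3: sp2.
C4 (4 σ bonds) has steric number 4: sp3.
C5 (3 σ bonds, plus one π bond) has steric number 3: sp2.
C6: 3 σ bonds, plus one π bond; 3 regions of electron density → sp2.

C1 sp3, C2 sp2, C3 sp2, C4 sp3, C5 sp2, C6 sp2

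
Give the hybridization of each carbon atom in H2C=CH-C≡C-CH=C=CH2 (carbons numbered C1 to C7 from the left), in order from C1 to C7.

C1 (3 σ bonds, plus one π bond) has steric number 3: sp2.
C2 — 3 σ bonds, plus one π bond. Steric number 3, so sp2.
C3: 2 σ bonds, plus two π bonds; 2 regions of electron density → sp.
C4 is sp: 2 σ bonds, plus two π bonds, 2 electron-density regions.
C5 has 3 σ bonds, plus one π bond: steric number 3 → sp2.
C6 carries 2 σ bonds, plus two π bonds, giving a steric number of 2, so it is sp.
C7 is sp2: 3 σ bonds, plus one π bond, 3 electron-density regions.

C1 sp2, C2 sp2, C3 sp, C4 sp, C5 sp2, C6 sp, C7 sp2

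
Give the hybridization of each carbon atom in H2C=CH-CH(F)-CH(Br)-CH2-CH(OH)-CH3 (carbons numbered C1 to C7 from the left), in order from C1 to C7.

C1 sp2, C2 sp2, C3 sp3, C4 sp3, C5 sp3, C6 sp3, C7 sp3

C1 is sp2: 3 σ bonds, plus one π bond, 3 electron-density regions.
C2 has 3 σ bonds, plus one π bond: steric number 3 → sp2.
C3: 4 σ bonds; 4 regions of electron density → sp3.
C4 — 4 σ bonds. Steric number 4, so sp3.
C5 carries 4 σ bonds, giving a steric number of 4, so it is sp3.
C6: 4 σ bonds — 4 electron domains, sp3.
C7 (4 σ bonds) has steric number 4: sp3.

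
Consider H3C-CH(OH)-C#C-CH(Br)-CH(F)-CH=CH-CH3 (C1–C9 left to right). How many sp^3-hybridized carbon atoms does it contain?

5

C1: sp3 ✓
C2: sp3 ✓
C3: sp
C4: sp
C5: sp3 ✓
C6: sp3 ✓
C7: sp2
C8: sp2
C9: sp3 ✓
C1, C2, C5, C6, C9 → 5 sp3 carbons.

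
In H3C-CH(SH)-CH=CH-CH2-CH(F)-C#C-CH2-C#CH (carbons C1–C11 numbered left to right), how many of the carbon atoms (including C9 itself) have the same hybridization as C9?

5

C9 is sp3 (only σ bonds).
C1: sp3 ✓
C2: sp3 ✓
C3: sp2
C4: sp2
C5: sp3 ✓
C6: sp3 ✓
C7: sp
C8: sp
C9: sp3 ✓
C10: sp
C11: sp
5 carbons are sp3.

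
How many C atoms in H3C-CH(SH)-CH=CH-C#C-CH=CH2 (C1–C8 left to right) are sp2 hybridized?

C1: sp3
C2: sp3
C3: sp2 ✓
C4: sp2 ✓
C5: sp
C6: sp
C7: sp2 ✓
C8: sp2 ✓
C3, C4, C7, C8 → 4 sp2 carbons.

4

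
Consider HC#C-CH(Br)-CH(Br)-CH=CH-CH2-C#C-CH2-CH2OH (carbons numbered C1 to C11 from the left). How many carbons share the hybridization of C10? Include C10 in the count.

C10 is sp3 (only σ bonds).
C1: sp
C2: sp
C3: sp3 ✓
C4: sp3 ✓
C5: sp2
C6: sp2
C7: sp3 ✓
C8: sp
C9: sp
C10: sp3 ✓
C11: sp3 ✓
5 carbons are sp3.

5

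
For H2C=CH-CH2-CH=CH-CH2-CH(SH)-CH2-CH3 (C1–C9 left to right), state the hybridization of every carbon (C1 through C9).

C1 (3 σ bonds, plus one π bond) has steric number 3: sp2.
C2: 3 σ bonds, plus one π bond; 3 regions of electron density → sp2.
C3 carries 4 σ bonds, giving a steric number of 4, so it is sp3.
C4 has 3 σ bonds, plus one π bond: steric number 3 → sp2.
C5 (3 σ bonds, plus one π bond) has steric number 3: sp2.
C6: 4 σ bonds — 4 electron domains, sp3.
C7 (4 σ bonds) has steric number 4: sp3.
C8 has 4 σ bonds: steric number 4 → sp3.
C9: 4 σ bonds — 4 electron domains, sp3.

C1 sp2, C2 sp2, C3 sp3, C4 sp2, C5 sp2, C6 sp3, C7 sp3, C8 sp3, C9 sp3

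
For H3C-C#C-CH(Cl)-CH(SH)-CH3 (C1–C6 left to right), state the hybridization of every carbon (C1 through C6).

C1 sp3, C2 sp, C3 sp, C4 sp3, C5 sp3, C6 sp3

C1 is sp3: 4 σ bonds, 4 electron-density regions.
C2 carries 2 σ bonds, plus two π bonds, giving a steric number of 2, so it is sp.
C3 (2 σ bonds, plus two π bonds) has steric number 2: sp.
C4: 4 σ bonds — 4 electron domains, sp3.
C5 is sp3: 4 σ bonds, 4 electron-density regions.
C6: 4 σ bonds; 4 regions of electron density → sp3.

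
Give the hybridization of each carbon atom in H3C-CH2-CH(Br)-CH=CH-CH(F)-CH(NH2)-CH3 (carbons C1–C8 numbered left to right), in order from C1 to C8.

C1 carries 4 σ bonds, giving a steric number of 4, so it is sp3.
C2 — 4 σ bonds. Steric number 4, so sp3.
C3 carries 4 σ bonds, giving a steric number of 4, so it is sp3.
C4: 3 σ bonds, plus one π bond; 3 regions of electron density → sp2.
C5: 3 σ bonds, plus one π bond; 3 regions of electron density → sp2.
C6: 4 σ bonds; 4 regions of electron density → sp3.
C7 is sp3: 4 σ bonds, 4 electron-density regions.
C8 carries 4 σ bonds, giving a steric number of 4, so it is sp3.

C1 sp3, C2 sp3, C3 sp3, C4 sp2, C5 sp2, C6 sp3, C7 sp3, C8 sp3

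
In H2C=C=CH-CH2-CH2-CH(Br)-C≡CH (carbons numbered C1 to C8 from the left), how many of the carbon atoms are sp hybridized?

3

C1: sp2
C2: sp ✓
C3: sp2
C4: sp3
C5: sp3
C6: sp3
C7: sp ✓
C8: sp ✓
C2, C7, C8 → 3 sp carbons.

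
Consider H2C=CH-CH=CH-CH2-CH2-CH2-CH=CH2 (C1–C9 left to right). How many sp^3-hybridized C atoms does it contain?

C1: sp2
C2: sp2
C3: sp2
C4: sp2
C5: sp3 ✓
C6: sp3 ✓
C7: sp3 ✓
C8: sp2
C9: sp2
C5, C6, C7 → 3 sp3 carbons.

3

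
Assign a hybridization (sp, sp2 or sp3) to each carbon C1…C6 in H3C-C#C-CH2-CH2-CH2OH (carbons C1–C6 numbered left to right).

C1 sp3, C2 sp, C3 sp, C4 sp3, C5 sp3, C6 sp3

C1 has 4 σ bonds: steric number 4 → sp3.
C2: 2 σ bonds, plus two π bonds — 2 electron domains, sp.
C3 carries 2 σ bonds, plus two π bonds, giving a steric number of 2, so it is sp.
C4: 4 σ bonds — 4 electron domains, sp3.
C5: 4 σ bonds — 4 electron domains, sp3.
C6: 4 σ bonds; 4 regions of electron density → sp3.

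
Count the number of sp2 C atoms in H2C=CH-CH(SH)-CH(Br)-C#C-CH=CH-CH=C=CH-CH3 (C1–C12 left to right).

6

C1: sp2 ✓
C2: sp2 ✓
C3: sp3
C4: sp3
C5: sp
C6: sp
C7: sp2 ✓
C8: sp2 ✓
C9: sp2 ✓
C10: sp
C11: sp2 ✓
C12: sp3
C1, C2, C7, C8, C9, C11 → 6 sp2 carbons.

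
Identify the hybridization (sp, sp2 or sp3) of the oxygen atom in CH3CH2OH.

sp^3

The oxygen atom is sp3: 2 σ bonds and 2 lone pairs, 4 electron-density regions.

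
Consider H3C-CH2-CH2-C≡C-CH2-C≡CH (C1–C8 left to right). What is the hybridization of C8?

sp

C8: 2 σ bonds, plus two π bonds — 2 electron domains, sp.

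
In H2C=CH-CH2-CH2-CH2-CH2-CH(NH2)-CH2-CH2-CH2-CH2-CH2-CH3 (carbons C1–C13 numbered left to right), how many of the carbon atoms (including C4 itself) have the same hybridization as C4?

11

C4 is sp3 (only σ bonds).
C1: sp2
C2: sp2
C3: sp3 ✓
C4: sp3 ✓
C5: sp3 ✓
C6: sp3 ✓
C7: sp3 ✓
C8: sp3 ✓
C9: sp3 ✓
C10: sp3 ✓
C11: sp3 ✓
C12: sp3 ✓
C13: sp3 ✓
11 carbons are sp3.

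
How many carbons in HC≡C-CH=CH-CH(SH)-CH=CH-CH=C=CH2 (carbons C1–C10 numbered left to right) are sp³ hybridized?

C1: sp
C2: sp
C3: sp2
C4: sp2
C5: sp3 ✓
C6: sp2
C7: sp2
C8: sp2
C9: sp
C10: sp2
C5 → 1 sp3 carbon.

1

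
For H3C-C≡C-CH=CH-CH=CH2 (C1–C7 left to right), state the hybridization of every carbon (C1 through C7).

C1 — 4 σ bonds. Steric number 4, so sp3.
C2 (2 σ bonds, plus two π bonds) has steric number 2: sp.
C3 (2 σ bonds, plus two π bonds) has steric number 2: sp.
C4 is sp2: 3 σ bonds, plus one π bond, 3 electron-density regions.
C5 is sp2: 3 σ bonds, plus one π bond, 3 electron-density regions.
C6: 3 σ bonds, plus one π bond; 3 regions of electron density → sp2.
C7 (3 σ bonds, plus one π bond) has steric number 3: sp2.

C1 sp3, C2 sp, C3 sp, C4 sp2, C5 sp2, C6 sp2, C7 sp2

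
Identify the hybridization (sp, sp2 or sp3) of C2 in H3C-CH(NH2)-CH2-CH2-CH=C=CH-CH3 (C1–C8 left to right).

C2: 4 σ bonds — 4 electron domains, sp3.

sp³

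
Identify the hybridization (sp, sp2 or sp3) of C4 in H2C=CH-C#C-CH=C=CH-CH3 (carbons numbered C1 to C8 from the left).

sp

C4 (2 σ bonds, plus two π bonds) has steric number 2: sp.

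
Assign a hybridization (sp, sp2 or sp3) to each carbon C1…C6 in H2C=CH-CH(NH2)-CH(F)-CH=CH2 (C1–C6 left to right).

C1 is sp2: 3 σ bonds, plus one π bond, 3 electron-density regions.
C2 is sp2: 3 σ bonds, plus one π bond, 3 electron-density regions.
C3: 4 σ bonds — 4 electron domains, sp3.
C4: 4 σ bonds; 4 regions of electron density → sp3.
C5 has 3 σ bonds, plus one π bond: steric number 3 → sp2.
C6 (3 σ bonds, plus one π bond) has steric number 3: sp2.

C1 sp2, C2 sp2, C3 sp3, C4 sp3, C5 sp2, C6 sp2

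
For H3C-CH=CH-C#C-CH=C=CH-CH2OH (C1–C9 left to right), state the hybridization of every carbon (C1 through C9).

C1 sp3, C2 sp2, C3 sp2, C4 sp, C5 sp, C6 sp2, C7 sp, C8 sp2, C9 sp3

C1 carries 4 σ bonds, giving a steric number of 4, so it is sp3.
C2 (3 σ bonds, plus one π bond) has steric number 3: sp2.
C3 (3 σ bonds, plus one π bond) has steric number 3: sp2.
C4 is sp: 2 σ bonds, plus two π bonds, 2 electron-density regions.
C5 carries 2 σ bonds, plus two π bonds, giving a steric number of 2, so it is sp.
C6: 3 σ bonds, plus one π bond — 3 electron domains, sp2.
C7 has 2 σ bonds, plus two π bonds: steric number 2 → sp.
C8 carries 3 σ bonds, plus one π bond, giving a steric number of 3, so it is sp2.
C9 has 4 σ bonds: steric number 4 → sp3.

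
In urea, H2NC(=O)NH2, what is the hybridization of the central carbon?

sp2

The central carbon is sp2: 3 σ bonds, plus one π bond, 3 electron-density regions.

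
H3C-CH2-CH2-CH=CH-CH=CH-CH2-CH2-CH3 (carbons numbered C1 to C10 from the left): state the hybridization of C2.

C2 carries 4 σ bonds, giving a steric number of 4, so it is sp3.

sp^3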